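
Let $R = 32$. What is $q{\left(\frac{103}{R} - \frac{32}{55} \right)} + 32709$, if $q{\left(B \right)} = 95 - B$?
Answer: $\frac{57730399}{1760} \approx 32801.0$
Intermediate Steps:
$q{\left(\frac{103}{R} - \frac{32}{55} \right)} + 32709 = \left(95 - \left(\frac{103}{32} - \frac{32}{55}\right)\right) + 32709 = \left(95 - \frac{4641}{1760}\right) + 32709 = \frac{162559}{1760} + 32709 = \frac{57730399}{1760}$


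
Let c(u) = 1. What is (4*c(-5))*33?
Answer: 132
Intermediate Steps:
(4*c(-5))*33 = (4*1)*33 = 4*33 = 132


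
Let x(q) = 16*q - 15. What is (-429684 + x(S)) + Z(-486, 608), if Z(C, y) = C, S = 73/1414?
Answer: -304140211/707 ≈ -4.3018e+5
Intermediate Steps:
S = 73/1414 (S = 73*(1/1414) = 73/1414 ≈ 0.051627)
x(q) = -15 + 16*q
(-429684 + x(S)) + Z(-486, 608) = (-429684 + (-15 + 16*(73/1414))) - 486 = (-429684 + (-15 + 584/707)) - 486 = (-429684 - 10021/707) - 486 = -303796609/707 - 486 = -304140211/707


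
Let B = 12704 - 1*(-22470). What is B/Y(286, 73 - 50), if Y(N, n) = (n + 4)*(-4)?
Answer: -17587/54 ≈ -325.69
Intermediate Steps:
Y(N, n) = -16 - 4*n (Y(N, n) = (4 + n)*(-4) = -16 - 4*n)
B = 35174 (B = 12704 + 22470 = 35174)
B/Y(286, 73 - 50) = 35174/(-16 - 4*(73 - 50)) = 35174/(-16 - 4*23) = 35174/(-16 - 92) = 35174/(-108) = 35174*(-1/108) = -17587/54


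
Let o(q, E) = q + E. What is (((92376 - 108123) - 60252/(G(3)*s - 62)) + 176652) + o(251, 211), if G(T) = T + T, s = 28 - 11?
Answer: 1598607/10 ≈ 1.5986e+5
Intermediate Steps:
s = 17
G(T) = 2*T
o(q, E) = E + q
(((92376 - 108123) - 60252/(G(3)*s - 62)) + 176652) + o(251, 211) = (((92376 - 108123) - 60252/((2*3)*17 - 62)) + 176652) + (211 + 251) = ((-15747 - 60252/(6*17 - 62)) + 176652) + 462 = ((-15747 - 60252/(102 - 62)) + 176652) + 462 = ((-15747 - 60252/40) + 176652) + 462 = ((-15747 - 60252*1/40) + 176652) + 462 = ((-15747 - 15063/10) + 176652) + 462 = (-172533/10 + 176652) + 462 = 1593987/10 + 462 = 1598607/10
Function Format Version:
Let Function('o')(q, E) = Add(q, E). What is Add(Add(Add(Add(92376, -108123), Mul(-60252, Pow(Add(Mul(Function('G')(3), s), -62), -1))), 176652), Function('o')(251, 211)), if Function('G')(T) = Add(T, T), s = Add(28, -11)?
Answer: Rational(1598607, 10) ≈ 1.5986e+5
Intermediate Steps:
s = 17
Function('G')(T) = Mul(2, T)
Function('o')(q, E) = Add(E, q)
Add(Add(Add(Add(92376, -108123), Mul(-60252, Pow(Add(Mul(Function('G')(3), s), -62), -1))), 176652), Function('o')(251, 211)) = Add(Add(Add(Add(92376, -108123), Mul(-60252, Pow(Add(Mul(Mul(2, 3), 17), -62), -1))), 176652), Add(211, 251)) = Add(Add(Add(-15747, Mul(-60252, Pow(Add(Mul(6, 17), -62), -1))), 176652), 462) = Add(Add(Add(-15747, Mul(-60252, Pow(Add(102, -62), -1))), 176652), 462) = Add(Add(Add(-15747, Mul(-60252, Pow(40, -1))), 176652), 462) = Add(Add(Add(-15747, Mul(-60252, Rational(1, 40))), 176652), 462) = Add(Add(Add(-15747, Rational(-15063, 10)), 176652), 462) = Add(Add(Rational(-172533, 10), 176652), 462) = Add(Rational(1593987, 10), 462) = Rational(1598607, 10)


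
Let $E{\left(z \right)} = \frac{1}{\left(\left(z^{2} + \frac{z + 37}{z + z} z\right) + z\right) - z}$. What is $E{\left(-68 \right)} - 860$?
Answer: $- \frac{7926618}{9217} \approx -860.0$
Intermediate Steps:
$E{\left(z \right)} = \frac{1}{\frac{37}{2} + z^{2} + \frac{z}{2}}$ ($E{\left(z \right)} = \frac{1}{\left(\left(z^{2} + \frac{37 + z}{2 z} z\right) + z\right) - z} = \frac{1}{\left(\left(z^{2} + \left(\frac{37}{2} + \frac{z}{2}\right)\right) + z\right) - z} = \frac{1}{\left(\left(\frac{37}{2} + z^{2} + \frac{z}{2}\right) + z\right) - z} = \frac{1}{\left(\frac{37}{2} + z^{2} + \frac{3 z}{2}\right) - z} = \frac{1}{\frac{37}{2} + z^{2} + \frac{z}{2}}$)
$E{\left(-68 \right)} - 860 = \frac{2}{37 - 68 + 2 \left(-68\right)^{2}} - 860 = \frac{2}{37 - 68 + 2 \cdot 4624} - 860 = \frac{2}{37 - 68 + 9248} - 860 = \frac{2}{9217} - 860 = - \frac{7926618}{9217}$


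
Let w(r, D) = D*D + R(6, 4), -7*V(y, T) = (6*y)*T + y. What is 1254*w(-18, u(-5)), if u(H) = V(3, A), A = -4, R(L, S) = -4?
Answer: 5724510/49 ≈ 1.1683e+5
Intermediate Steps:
V(y, T) = -y/7 - 6*T*y/7 (V(y, T) = -((6*y)*T + y)/7 = -(6*T*y + y)/7 = -(y + 6*T*y)/7 = -y/7 - 6*T*y/7)
u(H) = 69/7 (u(H) = -⅐*3*(1 + 6*(-4)) = -⅐*3*(1 - 24) = -⅐*3*(-23) = 69/7)
w(r, D) = -4 + D² (w(r, D) = D*D - 4 = D² - 4 = -4 + D²)
1254*w(-18, u(-5)) = 1254*(-4 + (69/7)²) = 1254*(-4 + 4761/49) = 1254*(4565/49) = 5724510/49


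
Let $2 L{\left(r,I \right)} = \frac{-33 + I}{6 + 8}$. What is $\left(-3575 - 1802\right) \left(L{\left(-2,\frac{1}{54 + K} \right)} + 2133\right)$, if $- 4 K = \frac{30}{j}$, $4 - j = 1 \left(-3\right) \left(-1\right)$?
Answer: $- \frac{29849151905}{2604} \approx -1.1463 \cdot 10^{7}$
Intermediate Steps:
$j = 1$ ($j = 4 - 1 \left(-3\right) \left(-1\right) = 4 - \left(-3\right) \left(-1\right) = 4 - 3 = 1$)
$K = - \frac{15}{2}$ ($K = - \frac{30 \cdot 1^{-1}}{4} = - \frac{30 \cdot 1}{4} = \left(- \frac{1}{4}\right) 30 = - \frac{15}{2} \approx -7.5$)
$L{\left(r,I \right)} = - \frac{33}{28} + \frac{I}{28}$ ($L{\left(r,I \right)} = \frac{\left(-33 + I\right) \frac{1}{6 + 8}}{2} = \frac{\left(-33 + I\right) \frac{1}{14}}{2} = \frac{- \frac{33}{14} + \frac{I}{14}}{2} = - \frac{33}{28} + \frac{I}{28}$)
$\left(-3575 - 1802\right) \left(L{\left(-2,\frac{1}{54 + K} \right)} + 2133\right) = \left(-3575 - 1802\right) \left(\left(- \frac{33}{28} + \frac{1}{28 \left(54 - \frac{15}{2}\right)}\right) + 2133\right) = - 5377 \left(\left(- \frac{33}{28} + \frac{1}{28 \cdot \frac{93}{2}}\right) + 2133\right) = - 5377 \left(\left(- \frac{33}{28} + \frac{1}{28} \cdot \frac{2}{93}\right) + 2133\right) = - 5377 \left(\left(- \frac{33}{28} + \frac{1}{1302}\right) + 2133\right) = - 5377 \left(- \frac{3067}{2604} + 2133\right) = \left(-5377\right) \frac{5551265}{2604} = - \frac{29849151905}{2604}$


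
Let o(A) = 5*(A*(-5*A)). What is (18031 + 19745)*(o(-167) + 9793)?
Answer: -25968431232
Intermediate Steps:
o(A) = -25*A**2 (o(A) = 5*(-5*A**2) = -25*A**2)
(18031 + 19745)*(o(-167) + 9793) = (18031 + 19745)*(-25*(-167)**2 + 9793) = 37776*(-25*27889 + 9793) = 37776*(-697225 + 9793) = 37776*(-687432) = -25968431232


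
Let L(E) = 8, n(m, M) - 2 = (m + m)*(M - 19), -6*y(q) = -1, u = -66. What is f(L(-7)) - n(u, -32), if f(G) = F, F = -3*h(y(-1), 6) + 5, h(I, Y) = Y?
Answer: -6747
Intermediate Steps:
y(q) = ⅙ (y(q) = -⅙*(-1) = ⅙)
n(m, M) = 2 + 2*m*(-19 + M) (n(m, M) = 2 + (m + m)*(M - 19) = 2 + (2*m)*(-19 + M) = 2 + 2*m*(-19 + M))
F = -13 (F = -3*6 + 5 = -18 + 5 = -13)
f(G) = -13
f(L(-7)) - n(u, -32) = -13 - (2 - 38*(-66) + 2*(-32)*(-66)) = -13 - (2 + 2508 + 4224) = -13 - 1*6734 = -13 - 6734 = -6747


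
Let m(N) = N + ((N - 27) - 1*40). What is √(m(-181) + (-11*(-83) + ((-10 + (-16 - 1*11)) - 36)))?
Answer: √411 ≈ 20.273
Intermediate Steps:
m(N) = -67 + 2*N (m(N) = N + ((-27 + N) - 40) = N + (-67 + N) = -67 + 2*N)
√(m(-181) + (-11*(-83) + ((-10 + (-16 - 1*11)) - 36))) = √((-67 + 2*(-181)) + (-11*(-83) + ((-10 + (-16 - 1*11)) - 36))) = √((-67 - 362) + (913 + ((-10 + (-16 - 11)) - 36))) = √(-429 + (913 + ((-10 - 27) - 36))) = √(-429 + (913 + (-37 - 36))) = √(-429 + (913 - 73)) = √(-429 + 840) = √411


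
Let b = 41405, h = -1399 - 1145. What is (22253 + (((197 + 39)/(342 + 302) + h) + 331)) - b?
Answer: -3439706/161 ≈ -21365.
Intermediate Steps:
h = -2544
(22253 + (((197 + 39)/(342 + 302) + h) + 331)) - b = (22253 + (((197 + 39)/(342 + 302) - 2544) + 331)) - 1*41405 = (22253 + ((236/644 - 2544) + 331)) - 41405 = (22253 + ((236*(1/644) - 2544) + 331)) - 41405 = (22253 + ((59/161 - 2544) + 331)) - 41405 = (22253 + (-409525/161 + 331)) - 41405 = (22253 - 356234/161) - 41405 = 3226499/161 - 41405 = -3439706/161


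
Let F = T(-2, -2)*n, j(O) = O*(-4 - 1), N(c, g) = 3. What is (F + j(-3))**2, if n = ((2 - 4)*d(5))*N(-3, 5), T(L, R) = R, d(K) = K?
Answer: 5625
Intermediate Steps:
j(O) = -5*O (j(O) = O*(-5) = -5*O)
n = -30 (n = ((2 - 4)*5)*3 = -2*5*3 = -10*3 = -30)
F = 60 (F = -2*(-30) = 60)
(F + j(-3))**2 = (60 - 5*(-3))**2 = (60 + 15)**2 = 75**2 = 5625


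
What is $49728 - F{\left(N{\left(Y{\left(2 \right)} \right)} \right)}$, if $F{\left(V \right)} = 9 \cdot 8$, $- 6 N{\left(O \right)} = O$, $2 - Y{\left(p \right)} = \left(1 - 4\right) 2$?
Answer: $49656$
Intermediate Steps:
$Y{\left(p \right)} = 8$ ($Y{\left(p \right)} = 2 - \left(1 - 4\right) 2 = 2 - \left(-3\right) 2 = 2 - -6 = 2 + 6 = 8$)
$N{\left(O \right)} = - \frac{O}{6}$
$F{\left(V \right)} = 72$
$49728 - F{\left(N{\left(Y{\left(2 \right)} \right)} \right)} = 49728 - 72 = 49656$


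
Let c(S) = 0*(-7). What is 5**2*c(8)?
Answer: 0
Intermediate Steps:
c(S) = 0
5**2*c(8) = 5**2*0 = 25*0 = 0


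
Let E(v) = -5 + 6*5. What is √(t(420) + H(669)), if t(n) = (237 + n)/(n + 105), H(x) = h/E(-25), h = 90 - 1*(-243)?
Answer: √714/7 ≈ 3.8173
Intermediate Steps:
h = 333 (h = 90 + 243 = 333)
E(v) = 25 (E(v) = -5 + 30 = 25)
H(x) = 333/25
t(n) = (237 + n)/(105 + n)
√(t(420) + H(669)) = √((237 + 420)/(105 + 420) + 333/25) = √(657/525 + 333/25) = √((1/525)*657 + 333/25) = √(219/175 + 333/25) = √(102/7) = √714/7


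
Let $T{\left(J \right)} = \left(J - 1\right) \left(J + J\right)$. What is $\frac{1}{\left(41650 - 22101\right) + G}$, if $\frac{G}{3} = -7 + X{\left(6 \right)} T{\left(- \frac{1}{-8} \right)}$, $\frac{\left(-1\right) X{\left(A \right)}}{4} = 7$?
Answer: $\frac{8}{156371} \approx 5.116 \cdot 10^{-5}$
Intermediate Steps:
$X{\left(A \right)} = -28$ ($X{\left(A \right)} = \left(-4\right) 7 = -28$)
$T{\left(J \right)} = 2 J \left(-1 + J\right)$ ($T{\left(J \right)} = \left(-1 + J\right) 2 J = 2 J \left(-1 + J\right)$)
$G = - \frac{21}{8}$ ($G = 3 \left(-7 - 28 \cdot 2 \left(- \frac{1}{-8}\right) \left(-1 - \frac{1}{-8}\right)\right) = 3 \left(-7 - 28 \cdot 2 \left(\left(-1\right) \left(- \frac{1}{8}\right)\right) \left(-1 - - \frac{1}{8}\right)\right) = 3 \left(-7 - 28 \cdot 2 \cdot \frac{1}{8} \left(-1 + \frac{1}{8}\right)\right) = 3 \left(-7 - 28 \cdot 2 \cdot \frac{1}{8} \left(- \frac{7}{8}\right)\right) = 3 \left(-7 - - \frac{49}{8}\right) = 3 \left(-7 + \frac{49}{8}\right) = 3 \left(- \frac{7}{8}\right) = - \frac{21}{8} \approx -2.625$)
$\frac{1}{\left(41650 - 22101\right) + G} = \frac{1}{\left(41650 - 22101\right) - \frac{21}{8}} = \frac{1}{19549 - \frac{21}{8}} = \frac{1}{\frac{156371}{8}} = \frac{8}{156371}$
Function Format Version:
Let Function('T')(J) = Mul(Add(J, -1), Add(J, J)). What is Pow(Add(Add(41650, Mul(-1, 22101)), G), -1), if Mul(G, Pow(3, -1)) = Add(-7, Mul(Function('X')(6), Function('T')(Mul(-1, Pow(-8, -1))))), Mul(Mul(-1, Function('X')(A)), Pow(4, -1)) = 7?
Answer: Rational(8, 156371) ≈ 5.1160e-5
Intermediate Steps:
Function('X')(A) = -28 (Function('X')(A) = Mul(-4, 7) = -28)
Function('T')(J) = Mul(2, J, Add(-1, J)) (Function('T')(J) = Mul(Add(-1, J), Mul(2, J)) = Mul(2, J, Add(-1, J)))
G = Rational(-21, 8) (G = Mul(3, Add(-7, Mul(-28, Mul(2, Mul(-1, Pow(-8, -1)), Add(-1, Mul(-1, Pow(-8, -1))))))) = Mul(3, Add(-7, Mul(-28, Mul(2, Mul(-1, Rational(-1, 8)), Add(-1, Mul(-1, Rational(-1, 8))))))) = Mul(3, Add(-7, Mul(-28, Mul(2, Rational(1, 8), Add(-1, Rational(1, 8)))))) = Mul(3, Add(-7, Mul(-28, Mul(2, Rational(1, 8), Rational(-7, 8))))) = Mul(3, Add(-7, Mul(-28, Rational(-7, 32)))) = Mul(3, Add(-7, Rational(49, 8))) = Mul(3, Rational(-7, 8)) = Rational(-21, 8) ≈ -2.6250)
Pow(Add(Add(41650, Mul(-1, 22101)), G), -1) = Pow(Add(Add(41650, Mul(-1, 22101)), Rational(-21, 8)), -1) = Pow(Add(Add(41650, -22101), Rational(-21, 8)), -1) = Pow(Add(19549, Rational(-21, 8)), -1) = Pow(Rational(156371, 8), -1) = Rational(8, 156371)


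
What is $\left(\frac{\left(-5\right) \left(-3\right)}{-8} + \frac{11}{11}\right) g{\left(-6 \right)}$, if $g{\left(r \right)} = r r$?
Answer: $- \frac{63}{2} \approx -31.5$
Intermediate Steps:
$g{\left(r \right)} = r^{2}$
$\left(\frac{\left(-5\right) \left(-3\right)}{-8} + \frac{11}{11}\right) g{\left(-6 \right)} = \left(\frac{\left(-5\right) \left(-3\right)}{-8} + \frac{11}{11}\right) \left(-6\right)^{2} = \left(15 \left(- \frac{1}{8}\right) + 11 \cdot \frac{1}{11}\right) 36 = \left(- \frac{15}{8} + 1\right) 36 = \left(- \frac{7}{8}\right) 36 = - \frac{63}{2}$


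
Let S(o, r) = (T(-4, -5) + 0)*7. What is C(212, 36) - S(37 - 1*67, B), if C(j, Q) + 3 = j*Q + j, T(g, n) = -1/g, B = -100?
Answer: 31357/4 ≈ 7839.3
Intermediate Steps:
C(j, Q) = -3 + j + Q*j (C(j, Q) = -3 + (j*Q + j) = -3 + (Q*j + j) = -3 + (j + Q*j) = -3 + j + Q*j)
S(o, r) = 7/4 (S(o, r) = (-1/(-4) + 0)*7 = (-1*(-¼) + 0)*7 = (¼ + 0)*7 = (¼)*7 = 7/4)
C(212, 36) - S(37 - 1*67, B) = (-3 + 212 + 36*212) - 1*7/4 = (-3 + 212 + 7632) - 7/4 = 7841 - 7/4 = 31357/4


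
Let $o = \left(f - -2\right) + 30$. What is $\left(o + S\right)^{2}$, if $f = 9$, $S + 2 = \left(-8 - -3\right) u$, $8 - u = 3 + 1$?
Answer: $361$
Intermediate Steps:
$u = 4$ ($u = 8 - \left(3 + 1\right) = 8 - 4 = 4$)
$S = -22$ ($S = -2 + \left(-8 - -3\right) 4 = -2 + \left(-8 + 3\right) 4 = -2 - 20 = -22$)
$o = 41$ ($o = \left(9 - -2\right) + 30 = \left(9 + 2\right) + 30 = 11 + 30 = 41$)
$\left(o + S\right)^{2} = \left(41 - 22\right)^{2} = 19^{2} = 361$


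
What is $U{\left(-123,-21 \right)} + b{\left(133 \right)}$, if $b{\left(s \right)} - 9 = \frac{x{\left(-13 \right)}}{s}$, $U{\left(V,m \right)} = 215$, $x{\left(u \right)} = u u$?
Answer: $\frac{29961}{133} \approx 225.27$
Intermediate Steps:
$x{\left(u \right)} = u^{2}$
$b{\left(s \right)} = 9 + \frac{169}{s}$ ($b{\left(s \right)} = 9 + \frac{\left(-13\right)^{2}}{s} = 9 + \frac{169}{s}$)
$U{\left(-123,-21 \right)} + b{\left(133 \right)} = 215 + \left(9 + \frac{169}{133}\right) = 215 + \frac{1366}{133} = \frac{29961}{133}$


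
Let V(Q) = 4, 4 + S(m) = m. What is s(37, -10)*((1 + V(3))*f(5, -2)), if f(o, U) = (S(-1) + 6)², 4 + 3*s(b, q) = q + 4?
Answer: -50/3 ≈ -16.667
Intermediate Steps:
S(m) = -4 + m
s(b, q) = q/3 (s(b, q) = -4/3 + (q + 4)/3 = -4/3 + (4 + q)/3 = -4/3 + (4/3 + q/3) = q/3)
f(o, U) = 1 (f(o, U) = ((-4 - 1) + 6)² = (-5 + 6)² = 1² = 1)
s(37, -10)*((1 + V(3))*f(5, -2)) = ((⅓)*(-10))*((1 + 4)*1) = -50/3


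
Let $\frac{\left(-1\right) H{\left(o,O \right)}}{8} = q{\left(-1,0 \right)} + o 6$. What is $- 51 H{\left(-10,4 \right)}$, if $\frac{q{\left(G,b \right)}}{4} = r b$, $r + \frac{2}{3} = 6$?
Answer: $-24480$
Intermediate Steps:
$r = \frac{16}{3}$ ($r = - \frac{2}{3} + 6 = \frac{16}{3} \approx 5.3333$)
$q{\left(G,b \right)} = \frac{64 b}{3}$ ($q{\left(G,b \right)} = 4 \frac{16 b}{3} = \frac{64 b}{3}$)
$H{\left(o,O \right)} = - 48 o$ ($H{\left(o,O \right)} = - 8 \left(\frac{64}{3} \cdot 0 + o 6\right) = - 8 \left(0 + 6 o\right) = - 8 \cdot 6 o = - 48 o$)
$- 51 H{\left(-10,4 \right)} = - 51 \left(\left(-48\right) \left(-10\right)\right) = \left(-51\right) 480 = -24480$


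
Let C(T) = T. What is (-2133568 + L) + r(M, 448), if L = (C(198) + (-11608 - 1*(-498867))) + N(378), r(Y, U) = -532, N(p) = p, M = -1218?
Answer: -1646265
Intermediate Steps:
L = 487835 (L = (198 + (-11608 - 1*(-498867))) + 378 = (198 + (-11608 + 498867)) + 378 = (198 + 487259) + 378 = 487457 + 378 = 487835)
(-2133568 + L) + r(M, 448) = (-2133568 + 487835) - 532 = -1645733 - 532 = -1646265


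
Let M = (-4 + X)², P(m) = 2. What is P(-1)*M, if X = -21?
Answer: 1250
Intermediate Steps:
M = 625 (M = (-4 - 21)² = (-25)² = 625)
P(-1)*M = 2*625 = 1250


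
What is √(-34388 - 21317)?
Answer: I*√55705 ≈ 236.02*I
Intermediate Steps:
√(-34388 - 21317) = √(-55705) = I*√55705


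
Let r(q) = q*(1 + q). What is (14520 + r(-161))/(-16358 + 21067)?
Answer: 40280/4709 ≈ 8.5538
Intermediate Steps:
(14520 + r(-161))/(-16358 + 21067) = (14520 - 161*(1 - 161))/(-16358 + 21067) = (14520 - 161*(-160))/4709 = (14520 + 25760)*(1/4709) = 40280*(1/4709) = 40280/4709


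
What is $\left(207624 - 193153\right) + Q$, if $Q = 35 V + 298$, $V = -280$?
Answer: $4969$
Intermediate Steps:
$Q = -9502$ ($Q = 35 \left(-280\right) + 298 = -9800 + 298 = -9502$)
$\left(207624 - 193153\right) + Q = \left(207624 - 193153\right) - 9502 = 14471 - 9502 = 4969$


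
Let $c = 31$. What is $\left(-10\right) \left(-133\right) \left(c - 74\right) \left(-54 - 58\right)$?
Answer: $6405280$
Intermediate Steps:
$\left(-10\right) \left(-133\right) \left(c - 74\right) \left(-54 - 58\right) = \left(-10\right) \left(-133\right) \left(31 - 74\right) \left(-54 - 58\right) = 1330 \left(\left(-43\right) \left(-112\right)\right) = 1330 \cdot 4816 = 6405280$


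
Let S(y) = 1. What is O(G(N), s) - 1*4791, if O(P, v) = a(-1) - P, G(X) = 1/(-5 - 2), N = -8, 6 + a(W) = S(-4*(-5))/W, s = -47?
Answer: -33585/7 ≈ -4797.9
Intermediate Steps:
a(W) = -6 + 1/W
G(X) = -⅐ (G(X) = 1/(-7) = -⅐)
O(P, v) = -7 - P (O(P, v) = (-6 + 1/(-1)) - P = (-6 - 1) - P = -7 - P)
O(G(N), s) - 1*4791 = (-7 - 1*(-⅐)) - 1*4791 = (-7 + ⅐) - 4791 = -48/7 - 4791 = -33585/7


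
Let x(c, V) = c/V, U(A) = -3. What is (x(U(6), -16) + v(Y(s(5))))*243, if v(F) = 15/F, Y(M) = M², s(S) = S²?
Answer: 102789/2000 ≈ 51.394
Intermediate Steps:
x(c, V) = c/V
(x(U(6), -16) + v(Y(s(5))))*243 = (-3/(-16) + 15/((5²)²))*243 = (-3*(-1/16) + 15/(25²))*243 = (3/16 + 15/625)*243 = (3/16 + 15*(1/625))*243 = (3/16 + 3/125)*243 = (423/2000)*243 = 102789/2000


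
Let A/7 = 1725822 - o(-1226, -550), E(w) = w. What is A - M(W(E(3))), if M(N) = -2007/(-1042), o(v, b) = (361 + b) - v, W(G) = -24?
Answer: 12580579783/1042 ≈ 1.2073e+7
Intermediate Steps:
o(v, b) = 361 + b - v
M(N) = 2007/1042 (M(N) = -2007*(-1/1042) = 2007/1042)
A = 12073495 (A = 7*(1725822 - (361 - 550 - 1*(-1226))) = 7*(1725822 - (361 - 550 + 1226)) = 7*(1725822 - 1*1037) = 7*(1725822 - 1037) = 7*1724785 = 12073495)
A - M(W(E(3))) = 12073495 - 1*2007/1042 = 12073495 - 2007/1042 = 12580579783/1042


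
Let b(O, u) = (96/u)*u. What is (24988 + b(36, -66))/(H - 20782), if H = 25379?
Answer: 25084/4597 ≈ 5.4566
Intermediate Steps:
b(O, u) = 96
(24988 + b(36, -66))/(H - 20782) = (24988 + 96)/(25379 - 20782) = 25084/4597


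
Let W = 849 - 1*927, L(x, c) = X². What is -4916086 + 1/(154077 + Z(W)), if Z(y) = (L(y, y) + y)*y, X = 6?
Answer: -773560880357/157353 ≈ -4.9161e+6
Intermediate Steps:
L(x, c) = 36 (L(x, c) = 6² = 36)
W = -78 (W = 849 - 927 = -78)
Z(y) = y*(36 + y) (Z(y) = (36 + y)*y = y*(36 + y))
-4916086 + 1/(154077 + Z(W)) = -4916086 + 1/(154077 - 78*(36 - 78)) = -4916086 + 1/(154077 - 78*(-42)) = -4916086 + 1/(154077 + 3276) = -4916086 + 1/157353 = -773560880357/157353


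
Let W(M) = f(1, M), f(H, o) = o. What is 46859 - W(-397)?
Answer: 47256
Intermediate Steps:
W(M) = M
46859 - W(-397) = 46859 - 1*(-397) = 46859 + 397 = 47256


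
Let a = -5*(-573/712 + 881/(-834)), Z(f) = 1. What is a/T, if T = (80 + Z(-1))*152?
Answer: 145415/192393792 ≈ 0.00075582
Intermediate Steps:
T = 12312 (T = (80 + 1)*152 = 81*152 = 12312)
a = 2762885/296904 (a = -5*(-573*1/712 + 881*(-1/834)) = -5*(-573/712 - 881/834) = -5*(-552577/296904) = 2762885/296904 ≈ 9.3056)
a/T = (2762885/296904)/12312 = (2762885/296904)*(1/12312) = 145415/192393792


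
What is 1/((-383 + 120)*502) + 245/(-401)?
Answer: -32346771/52942426 ≈ -0.61098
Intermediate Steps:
1/((-383 + 120)*502) + 245/(-401) = (1/502)/(-263) + 245*(-1/401) = -1/263*1/502 - 245/401 = -1/132026 - 245/401 = -32346771/52942426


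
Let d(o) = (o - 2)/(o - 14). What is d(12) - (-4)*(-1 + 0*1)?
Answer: -9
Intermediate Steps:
d(o) = (-2 + o)/(-14 + o)
d(12) - (-4)*(-1 + 0*1) = (-2 + 12)/(-14 + 12) - (-4)*(-1 + 0*1) = 10/(-2) - (-4)*(-1 + 0) = -1/2*10 - (-4)*(-1) = -5 - 1*4 = -5 - 4 = -9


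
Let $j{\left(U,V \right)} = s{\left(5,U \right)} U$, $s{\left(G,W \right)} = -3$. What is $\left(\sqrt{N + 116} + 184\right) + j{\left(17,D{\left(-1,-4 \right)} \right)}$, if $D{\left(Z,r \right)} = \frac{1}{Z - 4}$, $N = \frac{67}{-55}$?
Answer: $133 + \frac{\sqrt{347215}}{55} \approx 143.71$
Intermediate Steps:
$N = - \frac{67}{55}$ ($N = 67 \left(- \frac{1}{55}\right) = - \frac{67}{55} \approx -1.2182$)
$D{\left(Z,r \right)} = \frac{1}{-4 + Z}$
$j{\left(U,V \right)} = - 3 U$
$\left(\sqrt{N + 116} + 184\right) + j{\left(17,D{\left(-1,-4 \right)} \right)} = \left(\sqrt{- \frac{67}{55} + 116} + 184\right) - 51 = \left(\sqrt{\frac{6313}{55}} + 184\right) - 51 = \left(\frac{\sqrt{347215}}{55} + 184\right) - 51 = \left(184 + \frac{\sqrt{347215}}{55}\right) - 51 = 133 + \frac{\sqrt{347215}}{55}$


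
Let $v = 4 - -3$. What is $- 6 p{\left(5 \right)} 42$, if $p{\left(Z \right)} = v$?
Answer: $-1764$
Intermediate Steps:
$v = 7$ ($v = 4 + 3 = 7$)
$p{\left(Z \right)} = 7$
$- 6 p{\left(5 \right)} 42 = \left(-6\right) 7 \cdot 42 = \left(-42\right) 42 = -1764$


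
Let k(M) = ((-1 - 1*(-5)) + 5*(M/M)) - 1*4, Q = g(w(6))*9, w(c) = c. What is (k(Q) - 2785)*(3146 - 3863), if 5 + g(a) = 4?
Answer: 1993260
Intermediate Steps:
g(a) = -1 (g(a) = -5 + 4 = -1)
Q = -9 (Q = -1*9 = -9)
k(M) = 5 (k(M) = ((-1 + 5) + 5*1) - 4 = (4 + 5) - 4 = 9 - 4 = 5)
(k(Q) - 2785)*(3146 - 3863) = (5 - 2785)*(3146 - 3863) = -2780*(-717) = 1993260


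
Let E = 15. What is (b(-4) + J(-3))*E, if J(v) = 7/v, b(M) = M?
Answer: -95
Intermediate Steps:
(b(-4) + J(-3))*E = (-4 + 7/(-3))*15 = (-4 + 7*(-⅓))*15 = (-4 - 7/3)*15 = -19/3*15 = -95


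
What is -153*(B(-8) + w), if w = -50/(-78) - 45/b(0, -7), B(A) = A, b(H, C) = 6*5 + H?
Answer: 35241/26 ≈ 1355.4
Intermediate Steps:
b(H, C) = 30 + H
w = -67/78 (w = -50/(-78) - 45/(30 + 0) = -50*(-1/78) - 45/30 = 25/39 - 45*1/30 = 25/39 - 3/2 = -67/78 ≈ -0.85897)
-153*(B(-8) + w) = -153*(-8 - 67/78) = -153*(-691/78) = 35241/26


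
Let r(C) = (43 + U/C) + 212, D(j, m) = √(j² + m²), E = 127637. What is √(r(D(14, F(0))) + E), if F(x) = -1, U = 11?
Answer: √(4963360628 + 2167*√197)/197 ≈ 357.62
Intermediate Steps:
r(C) = 255 + 11/C (r(C) = (43 + 11/C) + 212 = 255 + 11/C)
√(r(D(14, F(0))) + E) = √((255 + 11/(√(14² + (-1)²))) + 127637) = √((255 + 11/(√(196 + 1))) + 127637) = √((255 + 11/(√197)) + 127637) = √((255 + 11*(√197/197)) + 127637) = √((255 + 11*√197/197) + 127637) = √(127892 + 11*√197/197)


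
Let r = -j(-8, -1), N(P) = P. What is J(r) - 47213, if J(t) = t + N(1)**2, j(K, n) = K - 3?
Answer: -47201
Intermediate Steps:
j(K, n) = -3 + K
r = 11 (r = -(-3 - 8) = -1*(-11) = 11)
J(t) = 1 + t (J(t) = t + 1**2 = t + 1 = 1 + t)
J(r) - 47213 = (1 + 11) - 47213 = 12 - 47213 = -47201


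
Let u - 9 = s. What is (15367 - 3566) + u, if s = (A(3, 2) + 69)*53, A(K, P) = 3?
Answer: 15626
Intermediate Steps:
s = 3816 (s = (3 + 69)*53 = 72*53 = 3816)
u = 3825 (u = 9 + 3816 = 3825)
(15367 - 3566) + u = (15367 - 3566) + 3825 = 11801 + 3825 = 15626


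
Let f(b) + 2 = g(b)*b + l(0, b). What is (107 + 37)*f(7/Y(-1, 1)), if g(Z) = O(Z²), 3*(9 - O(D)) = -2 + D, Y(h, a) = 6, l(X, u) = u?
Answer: 12850/9 ≈ 1427.8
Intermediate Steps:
O(D) = 29/3 - D/3 (O(D) = 9 - (-2 + D)/3 = 9 + (⅔ - D/3) = 29/3 - D/3)
g(Z) = 29/3 - Z²/3
f(b) = -2 + b + b*(29/3 - b²/3) (f(b) = -2 + ((29/3 - b²/3)*b + b) = -2 + (b*(29/3 - b²/3) + b) = -2 + (b + b*(29/3 - b²/3)) = -2 + b + b*(29/3 - b²/3))
(107 + 37)*f(7/Y(-1, 1)) = (107 + 37)*(-2 - (7/6)³/3 + 32*(7/6)/3) = 144*(-2 - (7*(⅙))³/3 + 32*(7*(⅙))/3) = 144*(-2 - (7/6)³/3 + (32/3)*(7/6)) = 144*(-2 - ⅓*343/216 + 112/9) = 144*(-2 - 343/648 + 112/9) = 144*(6425/648) = 12850/9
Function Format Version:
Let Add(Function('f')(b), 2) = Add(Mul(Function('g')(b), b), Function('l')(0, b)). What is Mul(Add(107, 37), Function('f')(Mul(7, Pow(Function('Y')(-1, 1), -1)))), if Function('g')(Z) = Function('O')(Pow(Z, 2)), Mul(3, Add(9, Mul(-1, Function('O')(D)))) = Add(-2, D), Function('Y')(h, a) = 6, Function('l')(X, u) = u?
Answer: Rational(12850, 9) ≈ 1427.8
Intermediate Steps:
Function('O')(D) = Add(Rational(29, 3), Mul(Rational(-1, 3), D)) (Function('O')(D) = Add(9, Mul(Rational(-1, 3), Add(-2, D))) = Add(9, Add(Rational(2, 3), Mul(Rational(-1, 3), D))) = Add(Rational(29, 3), Mul(Rational(-1, 3), D)))
Function('g')(Z) = Add(Rational(29, 3), Mul(Rational(-1, 3), Pow(Z, 2)))
Function('f')(b) = Add(-2, b, Mul(b, Add(Rational(29, 3), Mul(Rational(-1, 3), Pow(b, 2))))) (Function('f')(b) = Add(-2, Add(Mul(Add(Rational(29, 3), Mul(Rational(-1, 3), Pow(b, 2))), b), b)) = Add(-2, Add(Mul(b, Add(Rational(29, 3), Mul(Rational(-1, 3), Pow(b, 2)))), b)) = Add(-2, Add(b, Mul(b, Add(Rational(29, 3), Mul(Rational(-1, 3), Pow(b, 2)))))) = Add(-2, b, Mul(b, Add(Rational(29, 3), Mul(Rational(-1, 3), Pow(b, 2))))))
Mul(Add(107, 37), Function('f')(Mul(7, Pow(Function('Y')(-1, 1), -1)))) = Mul(Add(107, 37), Add(-2, Mul(Rational(-1, 3), Pow(Mul(7, Pow(6, -1)), 3)), Mul(Rational(32, 3), Mul(7, Pow(6, -1))))) = Mul(144, Add(-2, Mul(Rational(-1, 3), Pow(Mul(7, Rational(1, 6)), 3)), Mul(Rational(32, 3), Mul(7, Rational(1, 6))))) = Mul(144, Add(-2, Mul(Rational(-1, 3), Pow(Rational(7, 6), 3)), Mul(Rational(32, 3), Rational(7, 6)))) = Mul(144, Add(-2, Mul(Rational(-1, 3), Rational(343, 216)), Rational(112, 9))) = Mul(144, Add(-2, Rational(-343, 648), Rational(112, 9))) = Mul(144, Rational(6425, 648)) = Rational(12850, 9)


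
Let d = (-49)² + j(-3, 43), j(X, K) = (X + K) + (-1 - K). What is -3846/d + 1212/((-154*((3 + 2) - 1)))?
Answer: -439525/123046 ≈ -3.5720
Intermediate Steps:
j(X, K) = -1 + X (j(X, K) = (K + X) + (-1 - K) = -1 + X)
d = 2397 (d = (-49)² + (-1 - 3) = 2401 - 4 = 2397)
-3846/d + 1212/((-154*((3 + 2) - 1))) = -3846/2397 + 1212/((-154*((3 + 2) - 1))) = -3846*1/2397 + 1212/((-154*(5 - 1))) = -1282/799 + 1212/((-154*4)) = -1282/799 + 1212/(-616) = -1282/799 + 1212*(-1/616) = -1282/799 - 303/154 = -439525/123046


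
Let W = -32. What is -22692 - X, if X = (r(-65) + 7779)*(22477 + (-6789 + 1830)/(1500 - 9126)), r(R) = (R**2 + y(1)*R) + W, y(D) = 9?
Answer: -650690218433/2542 ≈ -2.5598e+8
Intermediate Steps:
r(R) = -32 + R**2 + 9*R (r(R) = (R**2 + 9*R) - 32 = -32 + R**2 + 9*R)
X = 650632535369/2542 (X = ((-32 + (-65)**2 + 9*(-65)) + 7779)*(22477 + (-6789 + 1830)/(1500 - 9126)) = ((-32 + 4225 - 585) + 7779)*(22477 - 4959/(-7626)) = (3608 + 7779)*(22477 - 4959*(-1/7626)) = 11387*(22477 + 1653/2542) = 11387*(57138187/2542) = 650632535369/2542 ≈ 2.5595e+8)
-22692 - X = -22692 - 1*650632535369/2542 = -22692 - 650632535369/2542 = -650690218433/2542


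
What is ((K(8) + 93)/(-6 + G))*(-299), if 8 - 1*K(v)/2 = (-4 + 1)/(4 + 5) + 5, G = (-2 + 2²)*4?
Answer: -89401/6 ≈ -14900.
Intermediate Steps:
G = 8 (G = (-2 + 4)*4 = 2*4 = 8)
K(v) = 20/3 (K(v) = 16 - 2*((-4 + 1)/(4 + 5) + 5) = 16 - 2*(-3/9 + 5) = 16 - 2*(-3*⅑ + 5) = 16 - 2*(-⅓ + 5) = 16 - 2*14/3 = 16 - 28/3 = 20/3)
((K(8) + 93)/(-6 + G))*(-299) = ((20/3 + 93)/(-6 + 8))*(-299) = ((299/3)/2)*(-299) = ((299/3)*(½))*(-299) = (299/6)*(-299) = -89401/6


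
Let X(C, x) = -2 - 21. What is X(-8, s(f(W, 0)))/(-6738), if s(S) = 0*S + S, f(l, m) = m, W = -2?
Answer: 23/6738 ≈ 0.0034135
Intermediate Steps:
s(S) = S (s(S) = 0 + S = S)
X(C, x) = -23
X(-8, s(f(W, 0)))/(-6738) = -23/(-6738) = -23*(-1/6738) = 23/6738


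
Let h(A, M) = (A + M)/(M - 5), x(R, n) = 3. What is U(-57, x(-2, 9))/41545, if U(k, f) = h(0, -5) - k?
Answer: 23/16618 ≈ 0.0013840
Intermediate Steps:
h(A, M) = (A + M)/(-5 + M)
U(k, f) = ½ - k (U(k, f) = (0 - 5)/(-5 - 5) - k = -5/(-10) - k = -⅒*(-5) - k = ½ - k)
U(-57, x(-2, 9))/41545 = (½ - 1*(-57))/41545 = (½ + 57)*(1/41545) = (115/2)*(1/41545) = 23/16618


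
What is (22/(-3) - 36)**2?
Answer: 16900/9 ≈ 1877.8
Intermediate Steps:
(22/(-3) - 36)**2 = (22*(-1/3) - 36)**2 = (-22/3 - 36)**2 = (-130/3)**2 = 16900/9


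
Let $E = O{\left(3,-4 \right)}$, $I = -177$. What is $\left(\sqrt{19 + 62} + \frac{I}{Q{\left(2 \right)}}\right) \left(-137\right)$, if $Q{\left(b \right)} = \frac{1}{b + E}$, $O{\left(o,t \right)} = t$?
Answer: $-49731$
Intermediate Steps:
$E = -4$
$Q{\left(b \right)} = \frac{1}{-4 + b}$ ($Q{\left(b \right)} = \frac{1}{b - 4} = \frac{1}{-4 + b}$)
$\left(\sqrt{19 + 62} + \frac{I}{Q{\left(2 \right)}}\right) \left(-137\right) = \left(\sqrt{19 + 62} - \frac{177}{\frac{1}{-4 + 2}}\right) \left(-137\right) = \left(\sqrt{81} - \frac{177}{\frac{1}{-2}}\right) \left(-137\right) = \left(9 - \frac{177}{- \frac{1}{2}}\right) \left(-137\right) = \left(9 - -354\right) \left(-137\right) = \left(9 + 354\right) \left(-137\right) = 363 \left(-137\right) = -49731$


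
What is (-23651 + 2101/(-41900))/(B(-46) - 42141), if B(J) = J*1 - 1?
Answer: 18697717/33352400 ≈ 0.56061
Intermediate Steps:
B(J) = -1 + J (B(J) = J - 1 = -1 + J)
(-23651 + 2101/(-41900))/(B(-46) - 42141) = (-23651 + 2101/(-41900))/((-1 - 46) - 42141) = (-23651 + 2101*(-1/41900))/(-47 - 42141) = (-23651 - 2101/41900)/(-42188) = -990979001/41900*(-1/42188) = 18697717/33352400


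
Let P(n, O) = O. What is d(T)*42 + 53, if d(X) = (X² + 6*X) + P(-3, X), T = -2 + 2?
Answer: 53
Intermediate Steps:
T = 0
d(X) = X² + 7*X (d(X) = (X² + 6*X) + X = X² + 7*X)
d(T)*42 + 53 = (0*(7 + 0))*42 + 53 = (0*7)*42 + 53 = 0*42 + 53 = 0 + 53 = 53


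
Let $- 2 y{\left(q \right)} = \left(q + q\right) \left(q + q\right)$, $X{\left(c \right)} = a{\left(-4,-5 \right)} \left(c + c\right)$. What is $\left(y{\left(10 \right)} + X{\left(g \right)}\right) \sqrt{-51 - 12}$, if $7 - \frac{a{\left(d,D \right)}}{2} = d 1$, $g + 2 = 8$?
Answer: $192 i \sqrt{7} \approx 507.98 i$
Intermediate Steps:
$g = 6$ ($g = -2 + 8 = 6$)
$a{\left(d,D \right)} = 14 - 2 d$ ($a{\left(d,D \right)} = 14 - 2 d 1 = 14 - 2 d$)
$X{\left(c \right)} = 44 c$ ($X{\left(c \right)} = \left(14 - -8\right) \left(c + c\right) = \left(14 + 8\right) 2 c = 22 \cdot 2 c = 44 c$)
$y{\left(q \right)} = - 2 q^{2}$ ($y{\left(q \right)} = - \frac{\left(q + q\right) \left(q + q\right)}{2} = - \frac{2 q 2 q}{2} = - \frac{4 q^{2}}{2} = - 2 q^{2}$)
$\left(y{\left(10 \right)} + X{\left(g \right)}\right) \sqrt{-51 - 12} = \left(- 2 \cdot 10^{2} + 44 \cdot 6\right) \sqrt{-51 - 12} = \left(\left(-2\right) 100 + 264\right) \sqrt{-63} = \left(-200 + 264\right) 3 i \sqrt{7} = 64 \cdot 3 i \sqrt{7} = 192 i \sqrt{7}$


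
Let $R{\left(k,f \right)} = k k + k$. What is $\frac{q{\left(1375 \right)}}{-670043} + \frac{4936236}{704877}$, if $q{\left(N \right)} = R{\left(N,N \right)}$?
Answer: $\frac{59814033156}{14312057567} \approx 4.1793$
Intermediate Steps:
$R{\left(k,f \right)} = k + k^{2}$ ($R{\left(k,f \right)} = k^{2} + k = k + k^{2}$)
$q{\left(N \right)} = N \left(1 + N\right)$
$\frac{q{\left(1375 \right)}}{-670043} + \frac{4936236}{704877} = \frac{1375 \left(1 + 1375\right)}{-670043} + \frac{4936236}{704877} = 1375 \cdot 1376 \left(- \frac{1}{670043}\right) + 4936236 \cdot \frac{1}{704877} = 1892000 \left(- \frac{1}{670043}\right) + \frac{1645412}{234959} = - \frac{172000}{60913} + \frac{1645412}{234959} = \frac{59814033156}{14312057567}$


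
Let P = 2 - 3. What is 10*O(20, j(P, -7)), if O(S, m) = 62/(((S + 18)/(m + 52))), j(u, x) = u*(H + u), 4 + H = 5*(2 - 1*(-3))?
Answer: 9920/19 ≈ 522.11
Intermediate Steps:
P = -1
H = 21 (H = -4 + 5*(2 - 1*(-3)) = -4 + 5*(2 + 3) = -4 + 5*5 = -4 + 25 = 21)
j(u, x) = u*(21 + u)
O(S, m) = 62*(52 + m)/(18 + S) (O(S, m) = 62/(((18 + S)/(52 + m))) = 62*((52 + m)/(18 + S)) = 62*(52 + m)/(18 + S))
10*O(20, j(P, -7)) = 10*(62*(52 - (21 - 1))/(18 + 20)) = 10*(62*(52 - 1*20)/38) = 10*(62*(1/38)*(52 - 20)) = 10*(62*(1/38)*32) = 10*(992/19) = 9920/19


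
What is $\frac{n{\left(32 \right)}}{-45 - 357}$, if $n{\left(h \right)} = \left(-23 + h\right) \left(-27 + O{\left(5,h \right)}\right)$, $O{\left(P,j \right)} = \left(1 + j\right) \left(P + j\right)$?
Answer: $- \frac{1791}{67} \approx -26.731$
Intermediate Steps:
$n{\left(h \right)} = \left(-23 + h\right) \left(-22 + h^{2} + 6 h\right)$ ($n{\left(h \right)} = \left(-23 + h\right) \left(-27 + \left(5 + h + h^{2} + 5 h\right)\right) = \left(-23 + h\right) \left(-27 + \left(5 + h^{2} + 6 h\right)\right) = \left(-23 + h\right) \left(-22 + h^{2} + 6 h\right)$)
$\frac{n{\left(32 \right)}}{-45 - 357} = \frac{506 + 32^{3} - 5120 - 17 \cdot 32^{2}}{-45 - 357} = \frac{506 + 32768 - 5120 - 17408}{-45 - 357} = \frac{506 + 32768 - 5120 - 17408}{-402} = 10746 \left(- \frac{1}{402}\right) = - \frac{1791}{67}$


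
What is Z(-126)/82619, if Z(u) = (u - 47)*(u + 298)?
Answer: -29756/82619 ≈ -0.36016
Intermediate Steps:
Z(u) = (-47 + u)*(298 + u)
Z(-126)/82619 = (-14006 + (-126)**2 + 251*(-126))/82619 = (-14006 + 15876 - 31626)*(1/82619) = -29756*1/82619 = -29756/82619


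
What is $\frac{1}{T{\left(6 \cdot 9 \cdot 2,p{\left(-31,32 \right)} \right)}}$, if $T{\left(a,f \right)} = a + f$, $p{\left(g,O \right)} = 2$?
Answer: $\frac{1}{110} \approx 0.0090909$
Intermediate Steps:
$\frac{1}{T{\left(6 \cdot 9 \cdot 2,p{\left(-31,32 \right)} \right)}} = \frac{1}{6 \cdot 9 \cdot 2 + 2} = \frac{1}{54 \cdot 2 + 2} = \frac{1}{108 + 2} = \frac{1}{110}$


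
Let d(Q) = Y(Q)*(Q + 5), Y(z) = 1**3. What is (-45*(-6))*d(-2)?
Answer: 810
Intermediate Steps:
Y(z) = 1
d(Q) = 5 + Q (d(Q) = 1*(Q + 5) = 1*(5 + Q) = 5 + Q)
(-45*(-6))*d(-2) = (-45*(-6))*(5 - 2) = 270*3 = 810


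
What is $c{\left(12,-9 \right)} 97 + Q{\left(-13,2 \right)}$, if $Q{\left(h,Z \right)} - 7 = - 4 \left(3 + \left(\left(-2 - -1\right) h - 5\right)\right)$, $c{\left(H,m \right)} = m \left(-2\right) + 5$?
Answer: $2194$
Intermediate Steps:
$c{\left(H,m \right)} = 5 - 2 m$ ($c{\left(H,m \right)} = - 2 m + 5 = 5 - 2 m$)
$Q{\left(h,Z \right)} = 15 + 4 h$ ($Q{\left(h,Z \right)} = 7 - 4 \left(3 + \left(\left(-2 - -1\right) h - 5\right)\right) = 7 - 4 \left(3 + \left(\left(-2 + 1\right) h - 5\right)\right) = 7 - 4 \left(3 - \left(5 + h\right)\right) = 7 - 4 \left(-2 - h\right) = 7 + \left(8 + 4 h\right) = 15 + 4 h$)
$c{\left(12,-9 \right)} 97 + Q{\left(-13,2 \right)} = \left(5 - -18\right) 97 + \left(15 + 4 \left(-13\right)\right) = \left(5 + 18\right) 97 + \left(15 - 52\right) = 23 \cdot 97 - 37 = 2231 - 37 = 2194$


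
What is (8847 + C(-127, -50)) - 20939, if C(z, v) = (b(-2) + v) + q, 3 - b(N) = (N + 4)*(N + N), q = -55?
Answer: -12186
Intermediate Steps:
b(N) = 3 - 2*N*(4 + N) (b(N) = 3 - (N + 4)*(N + N) = 3 - (4 + N)*2*N = 3 - 2*N*(4 + N))
C(z, v) = -44 + v (C(z, v) = ((3 - 8*(-2) - 2*(-2)**2) + v) - 55 = ((3 + 16 - 2*4) + v) - 55 = ((3 + 16 - 8) + v) - 55 = (11 + v) - 55 = -44 + v)
(8847 + C(-127, -50)) - 20939 = (8847 + (-44 - 50)) - 20939 = (8847 - 94) - 20939 = 8753 - 20939 = -12186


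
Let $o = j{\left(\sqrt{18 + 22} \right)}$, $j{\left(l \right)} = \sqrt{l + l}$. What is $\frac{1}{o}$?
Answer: $\frac{10^{\frac{3}{4}}}{20} \approx 0.28117$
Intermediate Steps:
$j{\left(l \right)} = \sqrt{2} \sqrt{l}$ ($j{\left(l \right)} = \sqrt{2 l} = \sqrt{2} \sqrt{l}$)
$o = 2 \sqrt[4]{10}$ ($o = \sqrt{2} \sqrt{\sqrt{18 + 22}} = \sqrt{2} \sqrt{\sqrt{40}} = \sqrt{2} \sqrt{2 \sqrt{10}} = \sqrt{2} \cdot 2^{\frac{3}{4}} \sqrt[4]{5} = 2 \sqrt[4]{10} \approx 3.5566$)
$\frac{1}{o} = \frac{1}{2 \sqrt[4]{10}} = \frac{10^{\frac{3}{4}}}{20}$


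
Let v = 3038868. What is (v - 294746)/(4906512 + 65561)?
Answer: 2744122/4972073 ≈ 0.55191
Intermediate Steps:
(v - 294746)/(4906512 + 65561) = (3038868 - 294746)/(4906512 + 65561) = 2744122/4972073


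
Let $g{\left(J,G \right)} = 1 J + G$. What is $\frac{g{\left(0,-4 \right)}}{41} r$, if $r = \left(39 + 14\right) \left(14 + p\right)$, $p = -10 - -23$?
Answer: $- \frac{5724}{41} \approx -139.61$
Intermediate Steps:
$g{\left(J,G \right)} = G + J$ ($g{\left(J,G \right)} = J + G = G + J$)
$p = 13$ ($p = -10 + 23 = 13$)
$r = 1431$ ($r = \left(39 + 14\right) \left(14 + 13\right) = 53 \cdot 27 = 1431$)
$\frac{g{\left(0,-4 \right)}}{41} r = \frac{-4 + 0}{41} \cdot 1431 = \left(-4\right) \frac{1}{41} \cdot 1431 = \left(- \frac{4}{41}\right) 1431 = - \frac{5724}{41}$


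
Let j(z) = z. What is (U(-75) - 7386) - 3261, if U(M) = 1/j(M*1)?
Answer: -798526/75 ≈ -10647.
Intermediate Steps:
U(M) = 1/M (U(M) = 1/(M*1) = 1/M)
(U(-75) - 7386) - 3261 = (1/(-75) - 7386) - 3261 = (-1/75 - 7386) - 3261 = -553951/75 - 3261 = -798526/75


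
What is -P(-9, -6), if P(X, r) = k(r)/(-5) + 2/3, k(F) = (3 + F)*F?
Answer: 44/15 ≈ 2.9333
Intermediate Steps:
k(F) = F*(3 + F)
P(X, r) = ⅔ - r*(3 + r)/5 (P(X, r) = (r*(3 + r))/(-5) + 2/3 = (r*(3 + r))*(-⅕) + 2*(⅓) = -r*(3 + r)/5 + ⅔ = ⅔ - r*(3 + r)/5)
-P(-9, -6) = -(⅔ - ⅕*(-6)*(3 - 6)) = -(⅔ - ⅕*(-6)*(-3)) = -(⅔ - 18/5) = -1*(-44/15) = 44/15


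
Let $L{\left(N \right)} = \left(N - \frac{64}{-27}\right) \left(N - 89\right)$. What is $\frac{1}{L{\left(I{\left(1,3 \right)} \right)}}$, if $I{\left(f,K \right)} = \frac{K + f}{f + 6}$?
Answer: $- \frac{1323}{344164} \approx -0.0038441$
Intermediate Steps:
$I{\left(f,K \right)} = \frac{K + f}{6 + f}$
$L{\left(N \right)} = \left(-89 + N\right) \left(\frac{64}{27} + N\right)$ ($L{\left(N \right)} = \left(N - - \frac{64}{27}\right) \left(-89 + N\right) = \left(N + \frac{64}{27}\right) \left(-89 + N\right) = \left(\frac{64}{27} + N\right) \left(-89 + N\right) = \left(-89 + N\right) \left(\frac{64}{27} + N\right)$)
$\frac{1}{L{\left(I{\left(1,3 \right)} \right)}} = \frac{1}{- \frac{5696}{27} + \left(\frac{3 + 1}{6 + 1}\right)^{2} - \frac{2339 \frac{3 + 1}{6 + 1}}{27}} = \frac{1}{- \frac{5696}{27} + \left(\frac{1}{7} \cdot 4\right)^{2} - \frac{2339 \cdot \frac{1}{7} \cdot 4}{27}} = \frac{1}{- \frac{5696}{27} + \left(\frac{4}{7}\right)^{2} - \frac{9356}{189}} = \frac{1}{- \frac{5696}{27} + \frac{16}{49} - \frac{9356}{189}} = \frac{1}{- \frac{344164}{1323}} = - \frac{1323}{344164}$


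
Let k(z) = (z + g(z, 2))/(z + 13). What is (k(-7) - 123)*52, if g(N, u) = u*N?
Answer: -6578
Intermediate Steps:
g(N, u) = N*u
k(z) = 3*z/(13 + z) (k(z) = (z + z*2)/(z + 13) = (z + 2*z)/(13 + z) = (3*z)/(13 + z) = 3*z/(13 + z))
(k(-7) - 123)*52 = (3*(-7)/(13 - 7) - 123)*52 = (3*(-7)/6 - 123)*52 = (3*(-7)*(⅙) - 123)*52 = (-7/2 - 123)*52 = -253/2*52 = -6578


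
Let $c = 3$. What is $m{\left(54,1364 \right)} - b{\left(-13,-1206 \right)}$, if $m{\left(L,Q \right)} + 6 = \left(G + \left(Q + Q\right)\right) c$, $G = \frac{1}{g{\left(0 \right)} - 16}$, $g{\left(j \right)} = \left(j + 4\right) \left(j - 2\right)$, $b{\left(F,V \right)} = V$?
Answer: $\frac{75071}{8} \approx 9383.9$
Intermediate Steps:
$g{\left(j \right)} = \left(-2 + j\right) \left(4 + j\right)$ ($g{\left(j \right)} = \left(4 + j\right) \left(-2 + j\right) = \left(-2 + j\right) \left(4 + j\right)$)
$G = - \frac{1}{24}$ ($G = \frac{1}{\left(-8 + 0^{2} + 2 \cdot 0\right) - 16} = \frac{1}{\left(-8 + 0 + 0\right) - 16} = \frac{1}{-8 - 16} = \frac{1}{-24} = - \frac{1}{24} \approx -0.041667$)
$m{\left(L,Q \right)} = - \frac{49}{8} + 6 Q$ ($m{\left(L,Q \right)} = -6 + \left(- \frac{1}{24} + \left(Q + Q\right)\right) 3 = -6 + \left(- \frac{1}{24} + 2 Q\right) 3 = -6 + \left(- \frac{1}{8} + 6 Q\right) = - \frac{49}{8} + 6 Q$)
$m{\left(54,1364 \right)} - b{\left(-13,-1206 \right)} = \left(- \frac{49}{8} + 6 \cdot 1364\right) - -1206 = \left(- \frac{49}{8} + 8184\right) + 1206 = \frac{65423}{8} + 1206 = \frac{75071}{8}$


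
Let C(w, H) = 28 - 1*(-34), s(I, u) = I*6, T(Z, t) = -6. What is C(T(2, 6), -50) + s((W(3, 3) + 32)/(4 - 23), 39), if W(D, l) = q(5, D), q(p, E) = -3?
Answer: 1004/19 ≈ 52.842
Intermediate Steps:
W(D, l) = -3
s(I, u) = 6*I
C(w, H) = 62 (C(w, H) = 28 + 34 = 62)
C(T(2, 6), -50) + s((W(3, 3) + 32)/(4 - 23), 39) = 62 + 6*((-3 + 32)/(4 - 23)) = 62 + 6*(29/(-19)) = 62 + 6*(29*(-1/19)) = 62 + 6*(-29/19) = 62 - 174/19 = 1004/19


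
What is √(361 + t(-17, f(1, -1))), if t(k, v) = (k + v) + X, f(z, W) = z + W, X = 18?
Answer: √362 ≈ 19.026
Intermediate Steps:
f(z, W) = W + z
t(k, v) = 18 + k + v (t(k, v) = (k + v) + 18 = 18 + k + v)
√(361 + t(-17, f(1, -1))) = √(361 + (18 - 17 + (-1 + 1))) = √(361 + (18 - 17 + 0)) = √(361 + 1) = √362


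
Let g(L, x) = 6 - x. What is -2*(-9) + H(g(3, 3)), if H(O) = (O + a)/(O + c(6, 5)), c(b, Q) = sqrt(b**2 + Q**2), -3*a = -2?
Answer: 925/52 + 11*sqrt(61)/156 ≈ 18.339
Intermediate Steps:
a = 2/3 (a = -1/3*(-2) = 2/3 ≈ 0.66667)
c(b, Q) = sqrt(Q**2 + b**2)
H(O) = (2/3 + O)/(O + sqrt(61)) (H(O) = (O + 2/3)/(O + sqrt(5**2 + 6**2)) = (2/3 + O)/(O + sqrt(25 + 36)) = (2/3 + O)/(O + sqrt(61)))
-2*(-9) + H(g(3, 3)) = -2*(-9) + (2/3 + (6 - 1*3))/((6 - 1*3) + sqrt(61)) = 18 + (2/3 + (6 - 3))/((6 - 3) + sqrt(61)) = 18 + (2/3 + 3)/(3 + sqrt(61)) = 18 + (11/3)/(3 + sqrt(61)) = 18 + 11/(3*(3 + sqrt(61)))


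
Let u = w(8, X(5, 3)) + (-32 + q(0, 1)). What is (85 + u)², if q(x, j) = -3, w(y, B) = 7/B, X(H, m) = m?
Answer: 24649/9 ≈ 2738.8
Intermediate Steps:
u = -98/3 (u = 7/3 + (-32 - 3) = 7*(⅓) - 35 = 7/3 - 35 = -98/3 ≈ -32.667)
(85 + u)² = (85 - 98/3)² = (157/3)² = 24649/9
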